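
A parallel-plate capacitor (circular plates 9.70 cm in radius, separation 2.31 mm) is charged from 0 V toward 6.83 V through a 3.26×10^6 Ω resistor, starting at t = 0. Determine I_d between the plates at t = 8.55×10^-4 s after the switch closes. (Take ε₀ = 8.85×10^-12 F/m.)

2.07×10^-7 A

C = ε₀A/d = (8.85×10^-12)(0.02956)/(2.31×10^-3) = 1.132×10^-10 F, so τ = RC = 3.690×10^-4 s.
The conduction current is I(t) = (V₀/R) e^(−t/τ), and the displacement current between the plates equals it.
t/τ = 2.317; I_d = (6.83/3.26×10^6) · e^(−2.317) = (2.095×10^-6)(0.09857) = 2.07×10^-7 A.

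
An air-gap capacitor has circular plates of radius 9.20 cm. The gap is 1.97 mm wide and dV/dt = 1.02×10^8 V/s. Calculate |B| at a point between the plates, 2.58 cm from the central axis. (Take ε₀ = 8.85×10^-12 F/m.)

7.43×10^-9 T

With E = V/d, dE/dt = 5.178×10^10 V/(m·s) and πR² = 0.02659 m², giving I_d = ε₀ πR² dE/dt = 0.01218 A.
An Ampèrian loop of radius r encloses a fraction (r/R)² of I_d. Then B·2πr = μ₀ I_d (r/R)², giving B = μ₀ I_d r/(2πR²) = 7.43×10^-9 T.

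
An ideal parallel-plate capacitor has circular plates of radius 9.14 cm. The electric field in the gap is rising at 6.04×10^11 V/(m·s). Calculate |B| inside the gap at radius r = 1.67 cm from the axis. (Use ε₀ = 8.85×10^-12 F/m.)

5.61×10^-8 T

Through the whole plate area (πR² = 0.02624 m²), I_d = ε₀ πR² dE/dt = 0.1403 A.
For r < R the Ampère–Maxwell law gives B(2πr) = μ₀ I_d (r²/R²), so B = μ₀ I_d r/(2πR²) = (4π×10^-7)(0.1403)(0.0167)/(2π·0.0914²) = 5.61×10^-8 T.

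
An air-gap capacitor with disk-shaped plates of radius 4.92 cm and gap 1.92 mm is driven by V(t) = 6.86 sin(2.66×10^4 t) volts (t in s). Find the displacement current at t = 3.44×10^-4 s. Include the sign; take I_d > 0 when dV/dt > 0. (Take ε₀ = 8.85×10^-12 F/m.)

dE/dt = (V₀ω/d)·cos(ωt) with ωt = 9.1504 rad: (6.86)(2.66×10^4)(-0.9626)/(1.92×10^-3) = -9.149×10^7 V/(m·s).
I_d = ε₀ A dE/dt = (8.85×10^-12)(7.605×10^-3)(-9.149×10^7) = -6.16×10^-6 A.

-6.16×10^-6 A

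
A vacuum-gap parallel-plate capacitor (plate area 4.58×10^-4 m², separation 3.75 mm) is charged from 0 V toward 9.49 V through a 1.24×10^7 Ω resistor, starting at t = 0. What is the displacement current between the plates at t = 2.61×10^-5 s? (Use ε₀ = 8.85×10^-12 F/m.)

C = ε₀A/d = (8.85×10^-12)(4.58×10^-4)/(3.75×10^-3) = 1.081×10^-12 F, so τ = RC = 1.340×10^-5 s.
The conduction current is I(t) = (V₀/R) e^(−t/τ), and the displacement current between the plates equals it.
t/τ = 1.948; I_d = (9.49/1.24×10^7) · e^(−1.948) = (7.653×10^-7)(0.1426) = 1.09×10^-7 A.

1.09×10^-7 A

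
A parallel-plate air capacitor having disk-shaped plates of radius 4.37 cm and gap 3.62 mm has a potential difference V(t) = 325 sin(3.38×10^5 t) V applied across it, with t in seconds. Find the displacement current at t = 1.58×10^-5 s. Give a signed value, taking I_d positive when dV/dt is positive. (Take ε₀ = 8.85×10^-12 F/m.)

9.47×10^-4 A

C = ε₀A/d = (8.85×10^-12)(5.999×10^-3)/(3.62×10^-3) = 1.467×10^-11 F. dV/dt = V₀ω·cos(ωt); at ωt = 5.3404 rad this factor is 0.5875.
I_d = C dV/dt = (1.467×10^-11)(325)(3.38×10^5)(0.5875) = 9.47×10^-4 A.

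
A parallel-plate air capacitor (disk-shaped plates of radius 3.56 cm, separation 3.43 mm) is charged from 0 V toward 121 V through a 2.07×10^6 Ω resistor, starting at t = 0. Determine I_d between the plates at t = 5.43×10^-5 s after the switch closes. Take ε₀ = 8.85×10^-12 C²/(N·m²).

4.55×10^-6 A

With C = ε₀A/d = (8.85×10^-12)(3.982×10^-3)/(3.43×10^-3) = 1.027×10^-11 F, the time constant is τ = RC = 2.126×10^-5 s, so t/τ = 2.554 and e^(−t/τ) = 0.07777.
I_d = I_cond = (V₀/R) e^(−t/τ) = (5.845×10^-5)(0.07777) = 4.55×10^-6 A.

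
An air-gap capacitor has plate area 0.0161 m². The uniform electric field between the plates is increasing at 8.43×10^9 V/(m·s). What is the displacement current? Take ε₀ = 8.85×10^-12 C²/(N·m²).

1.20×10^-3 A

With a uniform field, Φ_E = EA, so I_d = ε₀ A dE/dt = 1.20×10^-3 A.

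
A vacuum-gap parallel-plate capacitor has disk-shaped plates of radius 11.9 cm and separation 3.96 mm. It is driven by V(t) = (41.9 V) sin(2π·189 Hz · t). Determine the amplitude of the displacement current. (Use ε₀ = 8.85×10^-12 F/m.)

4.95×10^-6 A

C = ε₀A/d = (8.85×10^-12)(0.04449)/(3.96×10^-3) = 9.943×10^-11 F; ω = 2πf = 1188 rad/s.
I_d = C dV/dt, so |I_d|_max = C V₀ ω = (9.943×10^-11)(41.9)(1188) = 4.95×10^-6 A.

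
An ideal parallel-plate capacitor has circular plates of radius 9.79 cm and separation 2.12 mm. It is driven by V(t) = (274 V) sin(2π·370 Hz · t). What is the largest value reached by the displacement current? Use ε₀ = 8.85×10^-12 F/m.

8.01×10^-5 A

The displacement current equals the conduction current C dV/dt, which peaks at C V₀ ω.
With C = ε₀A/d = (8.85×10^-12)(0.03011)/(2.12×10^-3) = 1.257×10^-10 F and ω = 2πf = 2325 rad/s, I_d,max = (1.257×10^-10)(274)(2325) = 8.01×10^-5 A.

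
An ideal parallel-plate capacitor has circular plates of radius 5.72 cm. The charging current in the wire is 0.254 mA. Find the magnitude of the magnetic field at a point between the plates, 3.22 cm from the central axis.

Between the plates the displacement current equals the wire current: I_d = 0.254 mA = 2.54×10^-4 A.
An Ampèrian loop of radius r encloses a fraction (r/R)² of I_d. Then B·2πr = μ₀ I_d (r/R)², giving B = μ₀ I_d r/(2πR²) = 5.00×10^-10 T.

5.00×10^-10 T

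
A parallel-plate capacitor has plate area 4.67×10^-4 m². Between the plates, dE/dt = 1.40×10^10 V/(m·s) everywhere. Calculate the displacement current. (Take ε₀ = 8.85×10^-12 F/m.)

I_d = ε₀ A (dE/dt) = (8.85×10^-12)(4.67×10^-4 m²)(1.40×10^10) = 5.79×10^-5 A.

5.79×10^-5 A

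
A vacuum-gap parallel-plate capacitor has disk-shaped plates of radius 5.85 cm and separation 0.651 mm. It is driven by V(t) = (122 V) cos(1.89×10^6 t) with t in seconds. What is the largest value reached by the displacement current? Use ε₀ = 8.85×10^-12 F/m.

0.0337 A

The displacement current equals the conduction current C dV/dt, which peaks at C V₀ ω.
With C = ε₀A/d = (8.85×10^-12)(0.01075)/(6.51×10^-4) = 1.461×10^-10 F and ω = 1.89×10^6 rad/s, I_d,max = (1.461×10^-10)(122)(1.89×10^6) = 0.0337 A.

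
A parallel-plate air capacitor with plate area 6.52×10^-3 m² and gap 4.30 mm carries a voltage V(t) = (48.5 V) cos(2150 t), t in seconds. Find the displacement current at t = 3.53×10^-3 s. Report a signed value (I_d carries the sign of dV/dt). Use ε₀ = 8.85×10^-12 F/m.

dV/dt = (48.5)(2150)·−sin(7.5895) = -1.006×10^5 V/s.
I_d = C dV/dt with C = ε₀A/d = (8.85×10^-12)(6.52×10^-3)/(4.30×10^-3) = 1.342×10^-11 F, so I_d = (1.342×10^-11)(-1.006×10^5) = -1.35×10^-6 A.

-1.35×10^-6 A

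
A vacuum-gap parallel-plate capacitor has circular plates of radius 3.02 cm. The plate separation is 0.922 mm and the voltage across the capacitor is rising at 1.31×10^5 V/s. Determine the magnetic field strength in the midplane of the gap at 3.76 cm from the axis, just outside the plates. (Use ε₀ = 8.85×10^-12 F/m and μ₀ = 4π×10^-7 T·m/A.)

1.92×10^-11 T

I_d = C dV/dt with C = ε₀πR²/d = 2.750×10^-11 F, so I_d = (2.750×10^-11)(1.31×10^5) = 3.602×10^-6 A.
With r > R the enclosed displacement current is the full I_d; B = μ₀ I_d / (2πr) = 1.92×10^-11 T.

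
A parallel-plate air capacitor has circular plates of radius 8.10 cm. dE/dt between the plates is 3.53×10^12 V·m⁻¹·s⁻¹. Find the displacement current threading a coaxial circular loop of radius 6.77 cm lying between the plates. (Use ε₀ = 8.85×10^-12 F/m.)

0.450 A

Total displacement current: I_d = ε₀(πR²)(dE/dt) = (8.85×10^-12)(0.02061)(3.53×10^12) = 0.6439 A.
Since J_d is uniform, the enclosed fraction is (r/R)² = 0.6986, giving I_d,enc = 0.450 A.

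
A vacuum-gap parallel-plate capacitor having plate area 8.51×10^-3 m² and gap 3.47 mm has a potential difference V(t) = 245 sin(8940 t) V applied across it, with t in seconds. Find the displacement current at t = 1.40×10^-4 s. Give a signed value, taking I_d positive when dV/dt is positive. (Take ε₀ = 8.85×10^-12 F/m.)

dV/dt = (245)(8940)·cos(1.2516) = 6.873×10^5 V/s.
I_d = C dV/dt with C = ε₀A/d = (8.85×10^-12)(8.51×10^-3)/(3.47×10^-3) = 2.170×10^-11 F, so I_d = (2.170×10^-11)(6.873×10^5) = 1.49×10^-5 A.

1.49×10^-5 A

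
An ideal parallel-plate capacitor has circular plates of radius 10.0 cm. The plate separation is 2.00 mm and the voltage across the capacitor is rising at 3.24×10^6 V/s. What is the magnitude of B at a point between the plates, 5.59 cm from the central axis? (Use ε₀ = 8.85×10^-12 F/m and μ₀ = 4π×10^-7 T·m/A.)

5.04×10^-10 T

With E = V/d, dE/dt = 1.620×10^9 V/(m·s) and πR² = 0.03142 m², giving I_d = ε₀ πR² dE/dt = 4.505×10^-4 A.
∮B·dl = μ₀ I_d,enc with I_d,enc = I_d r²/R² = 1.408×10^-4 A; so B = μ₀ I_d,enc/(2πr) = 5.04×10^-10 T.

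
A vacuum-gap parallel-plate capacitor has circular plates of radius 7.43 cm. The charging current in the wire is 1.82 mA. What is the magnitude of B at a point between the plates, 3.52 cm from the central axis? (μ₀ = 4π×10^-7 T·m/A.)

Between the plates the displacement current equals the wire current: I_d = 1.82 mA = 1.82×10^-3 A.
∮B·dl = μ₀ I_d,enc with I_d,enc = I_d r²/R² = 4.085×10^-4 A; so B = μ₀ I_d,enc/(2πr) = 2.32×10^-9 T.

2.32×10^-9 T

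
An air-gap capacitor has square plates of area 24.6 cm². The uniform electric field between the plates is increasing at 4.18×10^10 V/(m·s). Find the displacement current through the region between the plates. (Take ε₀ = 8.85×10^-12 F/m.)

9.10×10^-4 A

The displacement current is ε₀ times dΦ_E/dt = ε₀ A dE/dt = (8.85×10^-12)(2.46×10^-3)(4.18×10^10) = 9.10×10^-4 A.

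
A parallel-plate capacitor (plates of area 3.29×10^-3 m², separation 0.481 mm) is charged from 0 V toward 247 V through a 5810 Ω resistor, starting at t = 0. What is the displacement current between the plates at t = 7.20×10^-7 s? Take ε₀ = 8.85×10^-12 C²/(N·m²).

5.49×10^-3 A

C = ε₀A/d = (8.85×10^-12)(3.29×10^-3)/(4.81×10^-4) = 6.053×10^-11 F, so τ = RC = 3.517×10^-7 s.
The conduction current is I(t) = (V₀/R) e^(−t/τ), and the displacement current between the plates equals it.
t/τ = 2.047; I_d = (247/5810) · e^(−2.047) = (0.04251)(0.1291) = 5.49×10^-3 A.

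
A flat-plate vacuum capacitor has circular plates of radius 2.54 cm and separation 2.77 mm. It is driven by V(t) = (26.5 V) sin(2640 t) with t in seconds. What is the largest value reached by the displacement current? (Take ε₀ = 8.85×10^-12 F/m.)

(dE/dt)_max = V₀ω/d = 2.526×10^7 V/(m·s); ω = 2640 rad/s.
I_d,max = ε₀ A (dE/dt)_max = (8.85×10^-12)(2.027×10^-3)(2.526×10^7) = 4.53×10^-7 A.

4.53×10^-7 A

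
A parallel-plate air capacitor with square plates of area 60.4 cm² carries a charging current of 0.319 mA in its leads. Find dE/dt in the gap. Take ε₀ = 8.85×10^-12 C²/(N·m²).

5.97×10^9 V/(m·s)

By continuity, I_d in the gap equals the 0.319 mA flowing in the wire.
Inverting I_d = ε₀ A dE/dt gives dE/dt = 3.19×10^-4 / (8.85×10^-12 · 6.04×10^-3) = 5.97×10^9 V/(m·s).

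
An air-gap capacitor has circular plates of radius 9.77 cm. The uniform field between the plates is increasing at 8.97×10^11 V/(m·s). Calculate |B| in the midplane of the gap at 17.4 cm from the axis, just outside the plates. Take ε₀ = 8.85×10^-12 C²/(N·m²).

Through the whole plate area (πR² = 0.02999 m²), I_d = ε₀ πR² dE/dt = 0.2381 A.
For r ≥ R the full I_d is enclosed: B = μ₀ I_d/(2πr) = (4π×10^-7)(0.2381)/(2π·0.174) = 2.74×10^-7 T.

2.74×10^-7 T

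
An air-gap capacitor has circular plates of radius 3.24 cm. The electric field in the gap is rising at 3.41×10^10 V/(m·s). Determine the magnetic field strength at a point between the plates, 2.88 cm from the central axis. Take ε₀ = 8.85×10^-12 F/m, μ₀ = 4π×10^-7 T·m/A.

Total displacement current: I_d = ε₀(πR²)(dE/dt) = (8.85×10^-12)(3.298×10^-3)(3.41×10^10) = 9.953×10^-4 A.
An Ampèrian loop of radius r encloses a fraction (r/R)² of I_d. Then B·2πr = μ₀ I_d (r/R)², giving B = μ₀ I_d r/(2πR²) = 5.46×10^-9 T.

5.46×10^-9 T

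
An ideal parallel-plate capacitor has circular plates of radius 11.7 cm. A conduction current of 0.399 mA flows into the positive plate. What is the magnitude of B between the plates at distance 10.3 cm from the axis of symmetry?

By continuity the displacement current in the gap matches the conduction current: I_d = 3.99×10^-4 A.
For r < R the Ampère–Maxwell law gives B(2πr) = μ₀ I_d (r²/R²), so B = μ₀ I_d r/(2πR²) = (4π×10^-7)(3.99×10^-4)(0.103)/(2π·0.117²) = 6.00×10^-10 T.

6.00×10^-10 T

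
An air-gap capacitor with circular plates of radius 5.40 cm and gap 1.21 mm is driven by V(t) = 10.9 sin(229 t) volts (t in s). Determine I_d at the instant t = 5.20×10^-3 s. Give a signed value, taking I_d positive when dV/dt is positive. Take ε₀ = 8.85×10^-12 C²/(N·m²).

6.20×10^-8 A

dV/dt = (10.9)(229)·cos(1.1908) = 925.8 V/s.
I_d = C dV/dt with C = ε₀A/d = (8.85×10^-12)(9.161×10^-3)/(1.21×10^-3) = 6.700×10^-11 F, so I_d = (6.700×10^-11)(925.8) = 6.20×10^-8 A.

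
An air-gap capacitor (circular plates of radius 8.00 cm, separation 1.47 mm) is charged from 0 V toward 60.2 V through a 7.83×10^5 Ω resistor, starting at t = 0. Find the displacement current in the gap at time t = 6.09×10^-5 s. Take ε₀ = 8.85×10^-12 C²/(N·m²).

With C = ε₀A/d = (8.85×10^-12)(0.02011)/(1.47×10^-3) = 1.211×10^-10 F, the time constant is τ = RC = 9.482×10^-5 s, so t/τ = 0.6423 and e^(−t/τ) = 0.5261.
I_d = I_cond = (V₀/R) e^(−t/τ) = (7.688×10^-5)(0.5261) = 4.04×10^-5 A.

4.04×10^-5 A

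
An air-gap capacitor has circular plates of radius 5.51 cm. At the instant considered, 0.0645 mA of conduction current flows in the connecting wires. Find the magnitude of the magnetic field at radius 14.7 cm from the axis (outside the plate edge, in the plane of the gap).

8.78×10^-11 T

By continuity the displacement current in the gap matches the conduction current: I_d = 6.45×10^-5 A.
With r > R the enclosed displacement current is the full I_d; B = μ₀ I_d / (2πr) = 8.78×10^-11 T.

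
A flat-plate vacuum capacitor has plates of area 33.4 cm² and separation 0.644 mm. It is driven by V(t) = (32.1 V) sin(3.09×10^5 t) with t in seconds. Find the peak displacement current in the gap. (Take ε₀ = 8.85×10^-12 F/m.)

4.55×10^-4 A

C = ε₀A/d = (8.85×10^-12)(3.34×10^-3)/(6.44×10^-4) = 4.590×10^-11 F; ω = 3.09×10^5 rad/s.
I_d = C dV/dt, so |I_d|_max = C V₀ ω = (4.590×10^-11)(32.1)(3.09×10^5) = 4.55×10^-4 A.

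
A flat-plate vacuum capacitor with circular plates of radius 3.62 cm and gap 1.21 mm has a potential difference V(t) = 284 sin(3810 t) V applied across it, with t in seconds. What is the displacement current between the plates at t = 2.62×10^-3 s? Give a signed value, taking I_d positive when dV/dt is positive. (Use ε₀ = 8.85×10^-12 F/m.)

-2.76×10^-5 A

C = ε₀A/d = (8.85×10^-12)(4.117×10^-3)/(1.21×10^-3) = 3.011×10^-11 F. dV/dt = V₀ω·cos(ωt); at ωt = 9.9822 rad this factor is -0.8486.
I_d = C dV/dt = (3.011×10^-11)(284)(3810)(-0.8486) = -2.76×10^-5 A.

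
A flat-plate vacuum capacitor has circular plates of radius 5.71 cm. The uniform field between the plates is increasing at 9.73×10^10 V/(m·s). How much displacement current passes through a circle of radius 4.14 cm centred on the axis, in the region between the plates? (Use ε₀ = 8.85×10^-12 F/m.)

I_d = ε₀ dΦ_E/dt = ε₀ πR² (dE/dt) = (8.85×10^-12)(0.01024)(9.73×10^10) = 8.818×10^-3 A through the full plate area.
Since J_d is uniform, the enclosed fraction is (r/R)² = 0.5257, giving I_d,enc = 4.64×10^-3 A.

4.64×10^-3 A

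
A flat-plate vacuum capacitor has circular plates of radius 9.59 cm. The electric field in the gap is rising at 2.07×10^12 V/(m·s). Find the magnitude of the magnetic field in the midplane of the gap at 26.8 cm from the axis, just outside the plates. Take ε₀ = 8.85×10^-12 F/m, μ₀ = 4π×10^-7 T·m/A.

3.95×10^-7 T

I_d = ε₀ dΦ_E/dt = ε₀ πR² (dE/dt) = (8.85×10^-12)(0.02889)(2.07×10^12) = 0.5293 A through the full plate area.
With r > R the enclosed displacement current is the full I_d; B = μ₀ I_d / (2πr) = 3.95×10^-7 T.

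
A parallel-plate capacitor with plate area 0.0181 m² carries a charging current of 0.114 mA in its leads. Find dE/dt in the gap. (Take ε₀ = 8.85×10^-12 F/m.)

7.12×10^8 V/(m·s)

The displacement current between the plates equals the conduction current, I_d = 0.114 mA.
Since I_d = ε₀ A dE/dt, dE/dt = I_d/(ε₀A) = (1.14×10^-4)/((8.85×10^-12)(0.0181)) = 7.12×10^8 V/(m·s).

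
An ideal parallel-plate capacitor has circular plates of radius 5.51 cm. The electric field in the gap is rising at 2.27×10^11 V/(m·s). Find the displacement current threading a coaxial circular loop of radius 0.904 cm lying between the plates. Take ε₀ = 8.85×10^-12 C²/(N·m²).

Total displacement current: I_d = ε₀(πR²)(dE/dt) = (8.85×10^-12)(9.538×10^-3)(2.27×10^11) = 0.01916 A.
The field is uniform, so I_d,enc = I_d (r/R)² = (0.01916)(0.904/5.51)² = 5.16×10^-4 A.

5.16×10^-4 A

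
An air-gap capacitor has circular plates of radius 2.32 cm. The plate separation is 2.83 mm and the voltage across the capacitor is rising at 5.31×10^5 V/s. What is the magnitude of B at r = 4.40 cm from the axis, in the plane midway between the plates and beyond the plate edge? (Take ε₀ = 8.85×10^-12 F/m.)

1.28×10^-11 T

I_d = C dV/dt with C = ε₀πR²/d = 5.288×10^-12 F, so I_d = (5.288×10^-12)(5.31×10^5) = 2.808×10^-6 A.
For r ≥ R the full I_d is enclosed: B = μ₀ I_d/(2πr) = (4π×10^-7)(2.808×10^-6)/(2π·0.0440) = 1.28×10^-11 T.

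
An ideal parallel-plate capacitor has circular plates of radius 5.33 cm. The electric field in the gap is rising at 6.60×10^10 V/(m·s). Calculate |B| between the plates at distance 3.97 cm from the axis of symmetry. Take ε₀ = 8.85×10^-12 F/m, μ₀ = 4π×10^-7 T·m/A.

I_d = ε₀ dΦ_E/dt = ε₀ πR² (dE/dt) = (8.85×10^-12)(8.925×10^-3)(6.60×10^10) = 5.213×10^-3 A through the full plate area.
An Ampèrian loop of radius r encloses a fraction (r/R)² of I_d. Then B·2πr = μ₀ I_d (r/R)², giving B = μ₀ I_d r/(2πR²) = 1.46×10^-8 T.

1.46×10^-8 T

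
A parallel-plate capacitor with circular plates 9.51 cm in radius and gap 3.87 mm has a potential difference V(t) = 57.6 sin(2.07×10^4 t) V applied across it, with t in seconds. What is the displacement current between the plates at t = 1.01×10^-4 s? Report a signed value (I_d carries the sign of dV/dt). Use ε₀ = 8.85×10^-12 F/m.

-3.85×10^-5 A

dV/dt = (57.6)(2.07×10^4)·cos(2.0907) = -5.923×10^5 V/s.
I_d = C dV/dt with C = ε₀A/d = (8.85×10^-12)(0.02841)/(3.87×10^-3) = 6.497×10^-11 F, so I_d = (6.497×10^-11)(-5.923×10^5) = -3.85×10^-5 A.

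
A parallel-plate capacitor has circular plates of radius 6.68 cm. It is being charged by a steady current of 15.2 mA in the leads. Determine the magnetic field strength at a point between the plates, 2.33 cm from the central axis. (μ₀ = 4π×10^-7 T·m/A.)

1.59×10^-8 T

No conduction current crosses the gap, so I_d there equals the 0.0152 A in the leads.
For r < R the Ampère–Maxwell law gives B(2πr) = μ₀ I_d (r²/R²), so B = μ₀ I_d r/(2πR²) = (4π×10^-7)(0.0152)(0.0233)/(2π·0.0668²) = 1.59×10^-8 T.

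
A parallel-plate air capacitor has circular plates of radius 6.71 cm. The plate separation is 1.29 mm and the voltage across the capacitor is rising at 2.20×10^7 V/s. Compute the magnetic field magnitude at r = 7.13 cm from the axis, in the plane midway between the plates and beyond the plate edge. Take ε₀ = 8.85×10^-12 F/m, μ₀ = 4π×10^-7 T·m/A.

With E = V/d, dE/dt = 1.705×10^10 V/(m·s) and πR² = 0.01414 m², giving I_d = ε₀ πR² dE/dt = 2.134×10^-3 A.
Outside the plates the loop encloses all of I_d, so B·2πr = μ₀ I_d and B = 5.99×10^-9 T.

5.99×10^-9 T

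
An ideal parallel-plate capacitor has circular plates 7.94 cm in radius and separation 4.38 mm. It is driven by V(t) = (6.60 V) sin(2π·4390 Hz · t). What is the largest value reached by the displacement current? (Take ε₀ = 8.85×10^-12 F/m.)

7.29×10^-6 A

C = ε₀A/d = (8.85×10^-12)(0.01981)/(4.38×10^-3) = 4.003×10^-11 F; ω = 2πf = 2.758×10^4 rad/s.
I_d = C dV/dt, so |I_d|_max = C V₀ ω = (4.003×10^-11)(6.60)(2.758×10^4) = 7.29×10^-6 A.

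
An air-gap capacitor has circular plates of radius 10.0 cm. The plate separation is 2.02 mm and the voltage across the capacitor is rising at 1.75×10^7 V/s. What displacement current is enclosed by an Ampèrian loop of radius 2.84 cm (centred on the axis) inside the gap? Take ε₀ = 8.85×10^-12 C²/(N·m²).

With E = V/d, dE/dt = 8.663×10^9 V/(m·s) and πR² = 0.03142 m², giving I_d = ε₀ πR² dE/dt = 2.409×10^-3 A.
Since J_d is uniform, the enclosed fraction is (r/R)² = 0.08066, giving I_d,enc = 1.94×10^-4 A.

1.94×10^-4 A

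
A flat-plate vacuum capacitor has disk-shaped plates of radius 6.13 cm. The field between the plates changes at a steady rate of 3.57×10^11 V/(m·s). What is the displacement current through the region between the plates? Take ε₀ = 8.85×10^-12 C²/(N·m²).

I_d = ε₀ A (dE/dt) = (8.85×10^-12)(0.01181 m²)(3.57×10^11) = 0.0373 A.

0.0373 A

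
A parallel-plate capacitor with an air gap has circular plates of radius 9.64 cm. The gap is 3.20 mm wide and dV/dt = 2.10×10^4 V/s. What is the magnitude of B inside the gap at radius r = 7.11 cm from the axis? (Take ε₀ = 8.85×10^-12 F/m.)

2.59×10^-12 T

I_d = C dV/dt with C = ε₀πR²/d = 8.073×10^-11 F, so I_d = (8.073×10^-11)(2.10×10^4) = 1.695×10^-6 A.
For r < R the Ampère–Maxwell law gives B(2πr) = μ₀ I_d (r²/R²), so B = μ₀ I_d r/(2πR²) = (4π×10^-7)(1.695×10^-6)(0.0711)/(2π·0.0964²) = 2.59×10^-12 T.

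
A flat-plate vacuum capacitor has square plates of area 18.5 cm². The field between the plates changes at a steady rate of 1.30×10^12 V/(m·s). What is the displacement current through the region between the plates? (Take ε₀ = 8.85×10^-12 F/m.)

The displacement current is ε₀ times dΦ_E/dt = ε₀ A dE/dt = (8.85×10^-12)(1.85×10^-3)(1.30×10^12) = 0.0213 A.

0.0213 A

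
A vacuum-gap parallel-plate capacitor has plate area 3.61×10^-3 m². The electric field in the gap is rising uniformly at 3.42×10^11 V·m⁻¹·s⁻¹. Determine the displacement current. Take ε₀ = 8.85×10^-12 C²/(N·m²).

The displacement current is ε₀ times dΦ_E/dt = ε₀ A dE/dt = (8.85×10^-12)(3.61×10^-3)(3.42×10^11) = 0.0109 A.

0.0109 A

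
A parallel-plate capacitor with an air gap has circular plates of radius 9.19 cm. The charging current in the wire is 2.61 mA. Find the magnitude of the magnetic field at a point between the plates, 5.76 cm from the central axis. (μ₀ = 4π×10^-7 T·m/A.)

No conduction current crosses the gap, so I_d there equals the 2.61×10^-3 A in the leads.
For r < R the Ampère–Maxwell law gives B(2πr) = μ₀ I_d (r²/R²), so B = μ₀ I_d r/(2πR²) = (4π×10^-7)(2.61×10^-3)(0.0576)/(2π·0.0919²) = 3.56×10^-9 T.

3.56×10^-9 T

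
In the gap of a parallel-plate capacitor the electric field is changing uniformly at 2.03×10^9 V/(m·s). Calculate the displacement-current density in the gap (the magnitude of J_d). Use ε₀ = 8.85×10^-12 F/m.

0.0180 A/m²

J_d = ε₀ dE/dt = (8.85×10^-12)(2.03×10^9) = 0.0180 A/m².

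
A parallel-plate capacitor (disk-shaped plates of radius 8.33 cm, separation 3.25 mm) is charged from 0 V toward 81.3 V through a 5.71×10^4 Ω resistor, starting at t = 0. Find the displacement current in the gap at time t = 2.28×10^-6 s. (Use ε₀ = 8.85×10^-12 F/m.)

C = ε₀A/d = (8.85×10^-12)(0.02180)/(3.25×10^-3) = 5.936×10^-11 F, so τ = RC = 3.389×10^-6 s.
The conduction current is I(t) = (V₀/R) e^(−t/τ), and the displacement current between the plates equals it.
t/τ = 0.6728; I_d = (81.3/5.71×10^4) · e^(−0.6728) = (1.424×10^-3)(0.5103) = 7.27×10^-4 A.

7.27×10^-4 A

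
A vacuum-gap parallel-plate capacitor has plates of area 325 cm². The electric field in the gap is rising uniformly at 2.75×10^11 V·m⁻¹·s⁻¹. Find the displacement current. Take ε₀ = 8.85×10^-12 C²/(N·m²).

The displacement current is ε₀ times dΦ_E/dt = ε₀ A dE/dt = (8.85×10^-12)(0.0325)(2.75×10^11) = 0.0791 A.

0.0791 A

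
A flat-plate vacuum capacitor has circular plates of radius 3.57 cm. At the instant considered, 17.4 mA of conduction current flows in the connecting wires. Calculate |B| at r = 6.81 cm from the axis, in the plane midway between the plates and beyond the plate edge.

Between the plates the displacement current equals the wire current: I_d = 17.4 mA = 0.0174 A.
With r > R the enclosed displacement current is the full I_d; B = μ₀ I_d / (2πr) = 5.11×10^-8 T.

5.11×10^-8 T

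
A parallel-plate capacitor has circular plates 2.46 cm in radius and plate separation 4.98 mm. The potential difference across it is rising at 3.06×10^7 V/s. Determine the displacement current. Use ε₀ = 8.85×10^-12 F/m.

The displacement current equals the charging current C dV/dt. With C = ε₀A/d = (8.85×10^-12)(1.901×10^-3)/(4.98×10^-3) = 3.378×10^-12 F, I_d = (3.378×10^-12)(3.06×10^7) = 1.03×10^-4 A.

1.03×10^-4 A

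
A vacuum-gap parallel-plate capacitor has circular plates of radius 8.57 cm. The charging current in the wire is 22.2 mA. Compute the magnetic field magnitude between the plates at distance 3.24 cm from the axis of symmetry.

Between the plates the displacement current equals the wire current: I_d = 22.2 mA = 0.0222 A.
An Ampèrian loop of radius r encloses a fraction (r/R)² of I_d. Then B·2πr = μ₀ I_d (r/R)², giving B = μ₀ I_d r/(2πR²) = 1.96×10^-8 T.

1.96×10^-8 T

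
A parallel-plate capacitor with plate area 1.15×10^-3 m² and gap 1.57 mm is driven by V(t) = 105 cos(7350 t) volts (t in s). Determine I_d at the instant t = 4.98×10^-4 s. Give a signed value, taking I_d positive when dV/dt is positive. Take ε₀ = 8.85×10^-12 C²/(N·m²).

2.48×10^-6 A

dE/dt = (V₀ω/d)·−sin(ωt) with ωt = 3.6603 rad: (105)(7350)(0.4958)/(1.57×10^-3) = 2.437×10^8 V/(m·s).
I_d = ε₀ A dE/dt = (8.85×10^-12)(1.15×10^-3)(2.437×10^8) = 2.48×10^-6 A.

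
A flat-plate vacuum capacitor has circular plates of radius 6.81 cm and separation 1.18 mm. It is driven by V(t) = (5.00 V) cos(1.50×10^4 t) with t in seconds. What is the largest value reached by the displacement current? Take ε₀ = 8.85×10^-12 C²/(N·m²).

C = ε₀A/d = (8.85×10^-12)(0.01457)/(1.18×10^-3) = 1.093×10^-10 F; ω = 1.50×10^4 rad/s.
I_d = C dV/dt, so |I_d|_max = C V₀ ω = (1.093×10^-10)(5.00)(1.50×10^4) = 8.20×10^-6 A.

8.20×10^-6 A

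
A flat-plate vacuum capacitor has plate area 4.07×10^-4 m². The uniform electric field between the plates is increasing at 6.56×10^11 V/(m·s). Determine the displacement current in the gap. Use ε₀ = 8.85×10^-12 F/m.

The displacement current is ε₀ times dΦ_E/dt = ε₀ A dE/dt = (8.85×10^-12)(4.07×10^-4)(6.56×10^11) = 2.36×10^-3 A.

2.36×10^-3 A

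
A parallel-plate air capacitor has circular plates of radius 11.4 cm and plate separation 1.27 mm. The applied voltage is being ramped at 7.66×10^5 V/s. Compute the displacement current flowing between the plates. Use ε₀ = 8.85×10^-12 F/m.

2.18×10^-4 A

E = V/d so dE/dt = (dV/dt)/d = 6.031×10^8 V/(m·s), and I_d = ε₀ A dE/dt = (8.85×10^-12)(0.04083)(6.031×10^8) = 2.18×10^-4 A.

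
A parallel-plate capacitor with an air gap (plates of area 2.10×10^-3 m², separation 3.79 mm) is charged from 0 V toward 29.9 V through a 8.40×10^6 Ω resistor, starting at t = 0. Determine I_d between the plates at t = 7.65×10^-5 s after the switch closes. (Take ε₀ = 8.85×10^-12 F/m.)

With C = ε₀A/d = (8.85×10^-12)(2.10×10^-3)/(3.79×10^-3) = 4.904×10^-12 F, the time constant is τ = RC = 4.119×10^-5 s, so t/τ = 1.857 and e^(−t/τ) = 0.1561.
I_d = I_cond = (V₀/R) e^(−t/τ) = (3.560×10^-6)(0.1561) = 5.56×10^-7 A.

5.56×10^-7 A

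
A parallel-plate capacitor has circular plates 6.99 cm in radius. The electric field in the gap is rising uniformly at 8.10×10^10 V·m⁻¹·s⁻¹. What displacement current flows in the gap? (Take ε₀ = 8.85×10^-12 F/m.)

0.0110 A

The displacement current is ε₀ times dΦ_E/dt = ε₀ A dE/dt = (8.85×10^-12)(0.01535)(8.10×10^10) = 0.0110 A.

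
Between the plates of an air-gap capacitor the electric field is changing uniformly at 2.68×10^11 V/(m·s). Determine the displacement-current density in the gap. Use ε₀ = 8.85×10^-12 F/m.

J_d = ε₀ ∂E/∂t, so J_d = 2.37 A/m².

2.37 A/m²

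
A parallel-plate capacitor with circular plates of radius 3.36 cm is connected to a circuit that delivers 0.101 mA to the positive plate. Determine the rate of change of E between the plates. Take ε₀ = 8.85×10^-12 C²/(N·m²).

By continuity, I_d in the gap equals the 0.101 mA flowing in the wire.
Then dE/dt = I_d/(ε₀A) = 3.22×10^9 V/(m·s).

3.22×10^9 V/(m·s)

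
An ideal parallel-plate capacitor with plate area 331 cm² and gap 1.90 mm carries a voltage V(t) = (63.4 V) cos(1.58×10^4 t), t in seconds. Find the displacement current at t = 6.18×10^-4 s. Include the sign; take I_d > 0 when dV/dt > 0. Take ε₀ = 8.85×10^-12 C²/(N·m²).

dE/dt = (V₀ω/d)·−sin(ωt) with ωt = 9.7644 rad: (63.4)(1.58×10^4)(0.3331)/(1.90×10^-3) = 1.756×10^8 V/(m·s).
I_d = ε₀ A dE/dt = (8.85×10^-12)(0.0331)(1.756×10^8) = 5.14×10^-5 A.

5.14×10^-5 A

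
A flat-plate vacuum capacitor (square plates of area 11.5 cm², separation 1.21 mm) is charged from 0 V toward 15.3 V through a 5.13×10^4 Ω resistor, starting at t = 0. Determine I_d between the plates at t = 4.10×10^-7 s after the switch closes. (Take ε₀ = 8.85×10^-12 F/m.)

1.15×10^-4 A

With C = ε₀A/d = (8.85×10^-12)(1.15×10^-3)/(1.21×10^-3) = 8.411×10^-12 F, the time constant is τ = RC = 4.315×10^-7 s, so t/τ = 0.9502 and e^(−t/τ) = 0.3867.
I_d = I_cond = (V₀/R) e^(−t/τ) = (2.982×10^-4)(0.3867) = 1.15×10^-4 A.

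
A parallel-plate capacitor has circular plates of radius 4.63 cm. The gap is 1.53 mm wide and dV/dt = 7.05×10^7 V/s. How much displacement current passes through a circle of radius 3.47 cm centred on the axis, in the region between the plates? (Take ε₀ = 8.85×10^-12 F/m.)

1.54×10^-3 A

With E = V/d, dE/dt = 4.608×10^10 V/(m·s) and πR² = 6.735×10^-3 m², giving I_d = ε₀ πR² dE/dt = 2.747×10^-3 A.
Since J_d is uniform, the enclosed fraction is (r/R)² = 0.5617, giving I_d,enc = 1.54×10^-3 A.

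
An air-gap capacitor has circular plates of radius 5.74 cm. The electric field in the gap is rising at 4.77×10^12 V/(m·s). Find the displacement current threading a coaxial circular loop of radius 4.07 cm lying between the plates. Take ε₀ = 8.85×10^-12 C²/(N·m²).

0.220 A

Through the whole plate area (πR² = 0.01035 m²), I_d = ε₀ πR² dE/dt = 0.4369 A.
Since J_d is uniform, the enclosed fraction is (r/R)² = 0.5028, giving I_d,enc = 0.220 A.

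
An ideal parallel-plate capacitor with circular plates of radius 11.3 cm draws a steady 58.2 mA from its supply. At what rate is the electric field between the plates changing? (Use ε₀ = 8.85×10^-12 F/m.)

1.64×10^11 V/(m·s)

Charge continuity gives I_d = I = 0.0582 A between the plates.
Since I_d = ε₀ A dE/dt, dE/dt = I_d/(ε₀A) = (0.0582)/((8.85×10^-12)(0.04011)) = 1.64×10^11 V/(m·s).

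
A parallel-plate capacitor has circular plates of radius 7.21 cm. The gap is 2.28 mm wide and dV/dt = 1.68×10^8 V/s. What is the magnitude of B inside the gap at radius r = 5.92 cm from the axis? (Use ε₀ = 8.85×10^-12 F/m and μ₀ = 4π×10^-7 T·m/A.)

With E = V/d, dE/dt = 7.368×10^10 V/(m·s) and πR² = 0.01633 m², giving I_d = ε₀ πR² dE/dt = 0.01065 A.
For r < R the Ampère–Maxwell law gives B(2πr) = μ₀ I_d (r²/R²), so B = μ₀ I_d r/(2πR²) = (4π×10^-7)(0.01065)(0.0592)/(2π·0.0721²) = 2.43×10^-8 T.

2.43×10^-8 T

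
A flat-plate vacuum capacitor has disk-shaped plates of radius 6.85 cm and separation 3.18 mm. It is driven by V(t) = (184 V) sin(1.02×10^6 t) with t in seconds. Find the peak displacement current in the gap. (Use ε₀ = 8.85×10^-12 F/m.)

The displacement current equals the conduction current C dV/dt, which peaks at C V₀ ω.
With C = ε₀A/d = (8.85×10^-12)(0.01474)/(3.18×10^-3) = 4.102×10^-11 F and ω = 1.02×10^6 rad/s, I_d,max = (4.102×10^-11)(184)(1.02×10^6) = 7.70×10^-3 A.

7.70×10^-3 A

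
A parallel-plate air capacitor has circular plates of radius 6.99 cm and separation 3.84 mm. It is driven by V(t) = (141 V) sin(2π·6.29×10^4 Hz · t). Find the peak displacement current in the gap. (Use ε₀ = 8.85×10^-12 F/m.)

1.97×10^-3 A

(dE/dt)_max = V₀ω/d = 1.451×10^10 V/(m·s); ω = 2πf = 3.952×10^5 rad/s.
I_d,max = ε₀ A (dE/dt)_max = (8.85×10^-12)(0.01535)(1.451×10^10) = 1.97×10^-3 A.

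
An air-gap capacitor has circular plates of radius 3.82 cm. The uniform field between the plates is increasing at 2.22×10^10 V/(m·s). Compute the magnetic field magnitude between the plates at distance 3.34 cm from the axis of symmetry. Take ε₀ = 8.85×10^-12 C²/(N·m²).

Through the whole plate area (πR² = 4.584×10^-3 m²), I_d = ε₀ πR² dE/dt = 9.006×10^-4 A.
An Ampèrian loop of radius r encloses a fraction (r/R)² of I_d. Then B·2πr = μ₀ I_d (r/R)², giving B = μ₀ I_d r/(2πR²) = 4.12×10^-9 T.

4.12×10^-9 T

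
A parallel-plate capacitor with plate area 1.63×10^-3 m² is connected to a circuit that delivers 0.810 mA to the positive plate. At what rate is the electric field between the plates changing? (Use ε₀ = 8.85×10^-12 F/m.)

5.62×10^10 V/(m·s)

The displacement current between the plates equals the conduction current, I_d = 0.810 mA.
Inverting I_d = ε₀ A dE/dt gives dE/dt = 8.10×10^-4 / (8.85×10^-12 · 1.63×10^-3) = 5.62×10^10 V/(m·s).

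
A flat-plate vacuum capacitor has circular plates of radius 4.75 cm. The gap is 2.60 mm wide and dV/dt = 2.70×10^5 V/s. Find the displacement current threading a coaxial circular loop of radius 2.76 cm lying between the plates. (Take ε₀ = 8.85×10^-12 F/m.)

With E = V/d, dE/dt = 1.038×10^8 V/(m·s) and πR² = 7.088×10^-3 m², giving I_d = ε₀ πR² dE/dt = 6.511×10^-6 A.
Through an area πr² the displacement current is I_d·(πr²/πR²) = I_d (r/R)² = 2.20×10^-6 A.

2.20×10^-6 A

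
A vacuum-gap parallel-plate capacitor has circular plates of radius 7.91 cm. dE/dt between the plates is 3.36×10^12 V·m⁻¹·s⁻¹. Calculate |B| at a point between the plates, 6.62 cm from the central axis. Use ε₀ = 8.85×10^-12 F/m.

1.24×10^-6 T

I_d = ε₀ dΦ_E/dt = ε₀ πR² (dE/dt) = (8.85×10^-12)(0.01966)(3.36×10^12) = 0.5846 A through the full plate area.
∮B·dl = μ₀ I_d,enc with I_d,enc = I_d r²/R² = 0.4095 A; so B = μ₀ I_d,enc/(2πr) = 1.24×10^-6 T.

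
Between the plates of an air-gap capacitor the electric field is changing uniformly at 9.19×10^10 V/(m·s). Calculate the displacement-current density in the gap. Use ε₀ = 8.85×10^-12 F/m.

J_d = ε₀ dE/dt = (8.85×10^-12)(9.19×10^10) = 0.813 A/m².

0.813 A/m²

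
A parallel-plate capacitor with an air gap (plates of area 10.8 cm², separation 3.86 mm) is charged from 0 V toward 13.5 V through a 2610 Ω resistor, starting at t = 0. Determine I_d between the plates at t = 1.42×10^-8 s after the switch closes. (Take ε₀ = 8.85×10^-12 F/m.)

C = ε₀A/d = (8.85×10^-12)(1.08×10^-3)/(3.86×10^-3) = 2.476×10^-12 F and τ = RC = 6.462×10^-9 s. I_d in the gap equals the RC charging current.
I_d(t) = (V₀/R) e^(−t/τ) = 5.172×10^-3 · e^(−2.197) = 5.75×10^-4 A.

5.75×10^-4 A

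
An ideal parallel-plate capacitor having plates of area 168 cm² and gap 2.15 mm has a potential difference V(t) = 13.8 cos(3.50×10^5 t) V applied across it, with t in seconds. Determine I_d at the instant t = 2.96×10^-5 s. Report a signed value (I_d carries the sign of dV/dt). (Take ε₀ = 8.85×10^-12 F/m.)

2.69×10^-4 A

dE/dt = (V₀ω/d)·−sin(ωt) with ωt = 10.36 rad: (13.8)(3.50×10^5)(0.8047)/(2.15×10^-3) = 1.808×10^9 V/(m·s).
I_d = ε₀ A dE/dt = (8.85×10^-12)(0.0168)(1.808×10^9) = 2.69×10^-4 A.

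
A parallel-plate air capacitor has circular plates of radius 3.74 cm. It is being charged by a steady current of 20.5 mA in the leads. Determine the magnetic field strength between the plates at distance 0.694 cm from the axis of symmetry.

2.03×10^-8 T

By continuity the displacement current in the gap matches the conduction current: I_d = 0.0205 A.
An Ampèrian loop of radius r encloses a fraction (r/R)² of I_d. Then B·2πr = μ₀ I_d (r/R)², giving B = μ₀ I_d r/(2πR²) = 2.03×10^-8 T.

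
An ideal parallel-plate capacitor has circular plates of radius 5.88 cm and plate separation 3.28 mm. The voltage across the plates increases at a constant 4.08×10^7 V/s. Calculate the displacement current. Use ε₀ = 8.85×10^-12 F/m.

1.20×10^-3 A

E = V/d so dE/dt = (dV/dt)/d = 1.244×10^10 V/(m·s), and I_d = ε₀ A dE/dt = (8.85×10^-12)(0.01086)(1.244×10^10) = 1.20×10^-3 A.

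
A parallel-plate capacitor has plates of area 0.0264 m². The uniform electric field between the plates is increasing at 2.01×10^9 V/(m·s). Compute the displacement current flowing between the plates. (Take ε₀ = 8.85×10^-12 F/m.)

4.70×10^-4 A

The displacement current is ε₀ times dΦ_E/dt = ε₀ A dE/dt = (8.85×10^-12)(0.0264)(2.01×10^9) = 4.70×10^-4 A.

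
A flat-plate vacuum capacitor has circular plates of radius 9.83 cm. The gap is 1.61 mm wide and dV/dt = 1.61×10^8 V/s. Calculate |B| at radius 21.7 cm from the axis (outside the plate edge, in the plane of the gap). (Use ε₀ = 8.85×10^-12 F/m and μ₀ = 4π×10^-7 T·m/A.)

dE/dt = (dV/dt)/d = 1.000×10^11 V/(m·s); I_d = ε₀(πR²)(dE/dt) = (8.85×10^-12)(0.03036)(1.000×10^11) = 0.02687 A.
For r ≥ R the full I_d is enclosed: B = μ₀ I_d/(2πr) = (4π×10^-7)(0.02687)/(2π·0.217) = 2.48×10^-8 T.

2.48×10^-8 T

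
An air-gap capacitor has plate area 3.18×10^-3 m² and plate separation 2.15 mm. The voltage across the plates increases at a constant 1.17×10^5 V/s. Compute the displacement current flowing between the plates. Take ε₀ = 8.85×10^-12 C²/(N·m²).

C = ε₀A/d = (8.85×10^-12)(3.18×10^-3)/(2.15×10^-3) = 1.309×10^-11 F.
I_d = C dV/dt = (1.309×10^-11)(1.17×10^5) = 1.53×10^-6 A.

1.53×10^-6 A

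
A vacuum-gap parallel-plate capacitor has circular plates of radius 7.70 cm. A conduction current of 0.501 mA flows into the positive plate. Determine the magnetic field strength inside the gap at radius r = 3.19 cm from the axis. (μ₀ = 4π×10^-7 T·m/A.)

5.39×10^-10 T

No conduction current crosses the gap, so I_d there equals the 5.01×10^-4 A in the leads.
For r < R the Ampère–Maxwell law gives B(2πr) = μ₀ I_d (r²/R²), so B = μ₀ I_d r/(2πR²) = (4π×10^-7)(5.01×10^-4)(0.0319)/(2π·0.0770²) = 5.39×10^-10 T.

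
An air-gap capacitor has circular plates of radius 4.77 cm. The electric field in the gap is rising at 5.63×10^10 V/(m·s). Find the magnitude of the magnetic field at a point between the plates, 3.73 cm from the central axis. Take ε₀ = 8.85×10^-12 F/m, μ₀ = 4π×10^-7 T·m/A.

Total displacement current: I_d = ε₀(πR²)(dE/dt) = (8.85×10^-12)(7.148×10^-3)(5.63×10^10) = 3.562×10^-3 A.
∮B·dl = μ₀ I_d,enc with I_d,enc = I_d r²/R² = 2.178×10^-3 A; so B = μ₀ I_d,enc/(2πr) = 1.17×10^-8 T.

1.17×10^-8 T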